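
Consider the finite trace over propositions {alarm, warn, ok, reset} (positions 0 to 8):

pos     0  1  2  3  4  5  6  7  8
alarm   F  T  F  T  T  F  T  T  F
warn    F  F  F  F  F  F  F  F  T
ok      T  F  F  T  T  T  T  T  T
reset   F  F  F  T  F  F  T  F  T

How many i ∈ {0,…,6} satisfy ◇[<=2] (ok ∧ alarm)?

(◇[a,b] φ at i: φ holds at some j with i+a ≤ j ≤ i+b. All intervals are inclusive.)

6

Evaluate at each i in [0,6]:
  i=0: ✗ (none in [0,2])
  i=1: ✓ (witness j=3)
  i=2: ✓ (witness j=3)
  i=3: ✓ (witness j=3)
  i=4: ✓ (witness j=4)
  i=5: ✓ (witness j=6)
  i=6: ✓ (witness j=6)
Positions where it holds: {1, 2, 3, 4, 5, 6} → 6.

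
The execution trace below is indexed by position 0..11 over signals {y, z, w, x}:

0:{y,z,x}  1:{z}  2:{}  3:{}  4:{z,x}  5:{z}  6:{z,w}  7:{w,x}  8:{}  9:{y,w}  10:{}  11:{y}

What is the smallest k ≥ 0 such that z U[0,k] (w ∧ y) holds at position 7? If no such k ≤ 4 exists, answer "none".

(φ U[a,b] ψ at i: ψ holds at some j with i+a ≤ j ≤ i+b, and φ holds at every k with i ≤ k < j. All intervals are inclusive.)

none

Need earliest j ≥ 7 with (w ∧ y), and z at every k in [7,j-1].
  j=7: rhs fails.
  j=8: rhs fails.
  j=9: rhs holds but lhs fails at k=7.
  j=10: rhs fails.
  j=11: rhs fails.
No witness within the range → none.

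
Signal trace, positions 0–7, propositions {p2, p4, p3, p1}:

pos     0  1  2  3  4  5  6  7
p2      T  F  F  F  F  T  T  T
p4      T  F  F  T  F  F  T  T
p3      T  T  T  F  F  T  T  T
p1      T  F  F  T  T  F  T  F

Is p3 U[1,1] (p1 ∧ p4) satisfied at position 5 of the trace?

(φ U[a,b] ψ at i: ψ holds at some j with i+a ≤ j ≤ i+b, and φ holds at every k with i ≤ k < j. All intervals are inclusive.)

Yes

Need some j in [6,6] with (p1 ∧ p4), and p3 at every k in [5,j-1].
  j=6: (p1 ∧ p4) holds; p3 holds at every k in [5,5] → satisfied.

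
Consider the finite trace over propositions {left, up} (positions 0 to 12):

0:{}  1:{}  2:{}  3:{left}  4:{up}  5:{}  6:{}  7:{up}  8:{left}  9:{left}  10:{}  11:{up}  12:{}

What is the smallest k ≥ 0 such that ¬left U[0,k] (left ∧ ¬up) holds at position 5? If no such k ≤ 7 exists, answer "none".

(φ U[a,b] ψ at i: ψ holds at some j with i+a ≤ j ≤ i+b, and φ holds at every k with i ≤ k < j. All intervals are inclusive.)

3

Need earliest j ≥ 5 with (left ∧ ¬up), and ¬left at every k in [5,j-1].
  j=5: rhs fails.
  j=6: rhs fails.
  j=7: rhs fails.
  j=8: rhs holds; lhs holds on [5,7]. k = 3.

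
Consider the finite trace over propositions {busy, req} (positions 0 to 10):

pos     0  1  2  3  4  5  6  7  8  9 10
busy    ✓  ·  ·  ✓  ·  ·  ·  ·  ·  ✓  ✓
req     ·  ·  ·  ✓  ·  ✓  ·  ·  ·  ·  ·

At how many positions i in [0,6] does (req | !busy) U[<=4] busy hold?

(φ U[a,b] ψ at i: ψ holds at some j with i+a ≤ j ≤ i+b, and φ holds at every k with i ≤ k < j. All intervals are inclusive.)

6

Evaluate at each i in [0,6]:
  i=0: ✓ (rhs at j=0)
  i=1: ✓ (rhs at j=3; lhs holds on [1,2])
  i=2: ✓ (rhs at j=3; lhs holds on [2,2])
  i=3: ✓ (rhs at j=3)
  i=4: ✗ (no rhs in [4,8])
  i=5: ✓ (rhs at j=9; lhs holds on [5,8])
  i=6: ✓ (rhs at j=9; lhs holds on [6,8])
Positions where it holds: {0, 1, 2, 3, 5, 6} → 6.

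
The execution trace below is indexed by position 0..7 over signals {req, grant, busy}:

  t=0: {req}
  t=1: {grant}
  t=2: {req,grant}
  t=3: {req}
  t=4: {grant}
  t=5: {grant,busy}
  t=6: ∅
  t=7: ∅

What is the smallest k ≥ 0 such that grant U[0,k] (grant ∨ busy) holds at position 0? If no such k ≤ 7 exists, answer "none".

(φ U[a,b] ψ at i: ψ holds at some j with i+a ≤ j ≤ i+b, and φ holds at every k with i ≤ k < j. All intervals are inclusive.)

Need earliest j ≥ 0 with (grant ∨ busy), and grant at every k in [0,j-1].
  j=0: rhs fails.
  j=1: rhs holds but lhs fails at k=0.
  j=2: rhs holds but lhs fails at k=0.
  j=3: rhs fails.
  j=4: rhs holds but lhs fails at k=0.
  j=5: rhs holds but lhs fails at k=0.
  j=6: rhs fails.
  j=7: rhs fails.
No witness within the range → none.

none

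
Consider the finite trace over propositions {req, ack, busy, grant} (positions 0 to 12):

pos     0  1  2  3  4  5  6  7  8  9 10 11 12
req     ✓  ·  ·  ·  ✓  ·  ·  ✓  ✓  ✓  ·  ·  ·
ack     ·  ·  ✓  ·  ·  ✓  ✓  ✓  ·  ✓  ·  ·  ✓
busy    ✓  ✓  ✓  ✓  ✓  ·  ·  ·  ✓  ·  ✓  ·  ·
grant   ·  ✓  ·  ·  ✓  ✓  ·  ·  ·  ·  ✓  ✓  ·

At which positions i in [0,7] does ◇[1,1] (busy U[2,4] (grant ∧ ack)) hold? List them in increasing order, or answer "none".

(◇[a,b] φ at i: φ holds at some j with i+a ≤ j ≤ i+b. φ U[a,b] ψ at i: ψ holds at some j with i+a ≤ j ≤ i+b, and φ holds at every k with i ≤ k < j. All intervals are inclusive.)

0, 1, 2

Evaluate at each i in [0,7]:
  i=0: ✓ (witness j=1)
  i=1: ✓ (witness j=2)
  i=2: ✓ (witness j=3)
  i=3: ✗ (none in [4,4])
  i=4: ✗ (none in [5,5])
  i=5: ✗ (none in [6,6])
  i=6: ✗ (none in [7,7])
  i=7: ✗ (none in [8,8])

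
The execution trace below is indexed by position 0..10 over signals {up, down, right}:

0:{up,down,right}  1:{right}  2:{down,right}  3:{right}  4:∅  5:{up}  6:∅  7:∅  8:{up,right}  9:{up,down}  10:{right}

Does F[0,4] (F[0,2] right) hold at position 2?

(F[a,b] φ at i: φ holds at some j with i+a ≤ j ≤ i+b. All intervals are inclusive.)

Check F[0,2] right at each j in [2,6]:
  j=2: holds (witness at 2)
  j=3: holds (witness at 3)
  j=4: fails (none in [4,6])
  j=5: fails (none in [5,7])
  j=6: holds (witness at 8)
Found at j=2 → formula holds.

Holds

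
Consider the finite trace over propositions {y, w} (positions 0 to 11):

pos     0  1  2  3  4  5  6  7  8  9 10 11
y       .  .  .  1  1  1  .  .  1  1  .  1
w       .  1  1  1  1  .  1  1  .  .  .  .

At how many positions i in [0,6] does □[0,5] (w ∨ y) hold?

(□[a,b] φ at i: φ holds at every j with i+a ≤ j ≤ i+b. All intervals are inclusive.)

4

Evaluate at each i in [0,6]:
  i=0: ✗ (fails at j=0)
  i=1: ✓ (all of [1,6])
  i=2: ✓ (all of [2,7])
  i=3: ✓ (all of [3,8])
  i=4: ✓ (all of [4,9])
  i=5: ✗ (fails at j=10)
  i=6: ✗ (fails at j=10)
Positions where it holds: {1, 2, 3, 4} → 4.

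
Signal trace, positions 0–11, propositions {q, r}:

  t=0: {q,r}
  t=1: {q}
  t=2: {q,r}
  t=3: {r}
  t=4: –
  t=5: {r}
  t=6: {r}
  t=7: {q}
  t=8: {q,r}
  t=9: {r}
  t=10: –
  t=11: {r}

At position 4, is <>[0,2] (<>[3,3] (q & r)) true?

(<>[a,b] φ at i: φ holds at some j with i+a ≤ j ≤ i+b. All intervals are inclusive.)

True

Check <>[3,3] (q & r) at each j in [4,6]:
  j=4: fails (none in [7,7])
  j=5: holds (witness at 8)
  j=6: fails (none in [9,9])
Found at j=5 → formula holds.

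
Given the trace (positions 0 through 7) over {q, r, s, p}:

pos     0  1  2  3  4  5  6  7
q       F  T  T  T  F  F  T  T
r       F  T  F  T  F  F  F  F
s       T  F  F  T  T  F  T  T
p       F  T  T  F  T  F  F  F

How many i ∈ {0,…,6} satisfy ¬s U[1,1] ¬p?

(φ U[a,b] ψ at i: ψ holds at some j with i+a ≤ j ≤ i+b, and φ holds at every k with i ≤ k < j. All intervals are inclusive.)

2

Evaluate at each i in [0,6]:
  i=0: ✗ (no rhs in [1,1])
  i=1: ✗ (no rhs in [2,2])
  i=2: ✓ (rhs at j=3; lhs holds on [2,2])
  i=3: ✗ (no rhs in [4,4])
  i=4: ✗ (lhs fails at k=4 before rhs at j=5)
  i=5: ✓ (rhs at j=6; lhs holds on [5,5])
  i=6: ✗ (lhs fails at k=6 before rhs at j=7)
Positions where it holds: {2, 5} → 2.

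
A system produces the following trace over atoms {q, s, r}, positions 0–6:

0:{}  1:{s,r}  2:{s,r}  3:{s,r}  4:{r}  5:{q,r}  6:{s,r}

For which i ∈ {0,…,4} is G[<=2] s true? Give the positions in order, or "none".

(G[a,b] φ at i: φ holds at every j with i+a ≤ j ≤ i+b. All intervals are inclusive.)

1

Evaluate at each i in [0,4]:
  i=0: ✗ (fails at j=0)
  i=1: ✓ (all of [1,3])
  i=2: ✗ (fails at j=4)
  i=3: ✗ (fails at j=4)
  i=4: ✗ (fails at j=4)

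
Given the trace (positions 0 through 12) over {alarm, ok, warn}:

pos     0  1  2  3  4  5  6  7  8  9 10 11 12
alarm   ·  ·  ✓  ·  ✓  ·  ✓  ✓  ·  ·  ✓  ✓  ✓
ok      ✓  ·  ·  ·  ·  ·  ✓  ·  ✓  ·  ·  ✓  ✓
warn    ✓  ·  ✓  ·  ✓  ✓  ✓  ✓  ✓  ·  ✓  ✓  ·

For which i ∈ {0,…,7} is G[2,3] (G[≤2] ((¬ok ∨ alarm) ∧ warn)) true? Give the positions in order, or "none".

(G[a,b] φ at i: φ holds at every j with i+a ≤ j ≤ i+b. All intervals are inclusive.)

2

Evaluate at each i in [0,7]:
  i=0: ✗ (fails at j=2)
  i=1: ✗ (fails at j=3)
  i=2: ✓ (all of [4,5])
  i=3: ✗ (fails at j=6)
  i=4: ✗ (fails at j=6)
  i=5: ✗ (fails at j=7)
  i=6: ✗ (fails at j=8)
  i=7: ✗ (fails at j=9)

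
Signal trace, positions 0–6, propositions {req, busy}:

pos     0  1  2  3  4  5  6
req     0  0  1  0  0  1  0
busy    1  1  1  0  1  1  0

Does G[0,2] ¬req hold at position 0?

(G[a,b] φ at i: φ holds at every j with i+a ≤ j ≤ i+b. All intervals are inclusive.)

Does not hold

Check ¬req at every j in [0,2]:
  j=0: true
  j=1: true
  j=2: false
Fails at j=2 → formula fails.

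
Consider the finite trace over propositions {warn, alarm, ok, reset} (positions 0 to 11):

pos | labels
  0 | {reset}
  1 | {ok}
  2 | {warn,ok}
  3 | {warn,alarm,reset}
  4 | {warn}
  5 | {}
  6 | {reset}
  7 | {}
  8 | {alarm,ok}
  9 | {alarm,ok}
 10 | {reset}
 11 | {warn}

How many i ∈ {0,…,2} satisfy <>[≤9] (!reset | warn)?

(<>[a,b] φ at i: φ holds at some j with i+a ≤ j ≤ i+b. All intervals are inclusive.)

3

Evaluate at each i in [0,2]:
  i=0: ✓ (witness j=1)
  i=1: ✓ (witness j=1)
  i=2: ✓ (witness j=2)
Positions where it holds: {0, 1, 2} → 3.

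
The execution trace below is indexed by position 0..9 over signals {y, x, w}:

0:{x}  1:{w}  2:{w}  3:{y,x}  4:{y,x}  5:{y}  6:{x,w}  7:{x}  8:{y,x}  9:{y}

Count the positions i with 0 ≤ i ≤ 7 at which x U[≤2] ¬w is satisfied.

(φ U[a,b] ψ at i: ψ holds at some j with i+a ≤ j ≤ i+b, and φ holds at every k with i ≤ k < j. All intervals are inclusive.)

6

Evaluate at each i in [0,7]:
  i=0: ✓ (rhs at j=0)
  i=1: ✗ (lhs fails at k=1 before rhs at j=3)
  i=2: ✗ (lhs fails at k=2 before rhs at j=3)
  i=3: ✓ (rhs at j=3)
  i=4: ✓ (rhs at j=4)
  i=5: ✓ (rhs at j=5)
  i=6: ✓ (rhs at j=7; lhs holds on [6,6])
  i=7: ✓ (rhs at j=7)
Positions where it holds: {0, 3, 4, 5, 6, 7} → 6.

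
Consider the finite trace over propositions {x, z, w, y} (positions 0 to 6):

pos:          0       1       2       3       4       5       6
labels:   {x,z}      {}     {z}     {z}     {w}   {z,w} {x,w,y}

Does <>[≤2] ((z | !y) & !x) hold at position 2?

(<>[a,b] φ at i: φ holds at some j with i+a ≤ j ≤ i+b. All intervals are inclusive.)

Check ((z | !y) & !x) at each j in [2,4]:
  j=2: true
  j=3: true
  j=4: true
Found at j=2 → formula holds.

Holds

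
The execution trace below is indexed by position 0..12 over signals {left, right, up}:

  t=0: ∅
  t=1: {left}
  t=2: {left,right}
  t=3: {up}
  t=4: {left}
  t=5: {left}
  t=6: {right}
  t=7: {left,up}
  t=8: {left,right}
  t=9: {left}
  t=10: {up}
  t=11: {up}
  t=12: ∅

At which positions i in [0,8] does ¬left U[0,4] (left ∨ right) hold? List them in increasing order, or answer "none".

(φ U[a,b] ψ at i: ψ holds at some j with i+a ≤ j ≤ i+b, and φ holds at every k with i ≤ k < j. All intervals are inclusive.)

Evaluate at each i in [0,8]:
  i=0: ✓ (rhs at j=1; lhs holds on [0,0])
  i=1: ✓ (rhs at j=1)
  i=2: ✓ (rhs at j=2)
  i=3: ✓ (rhs at j=4; lhs holds on [3,3])
  i=4: ✓ (rhs at j=4)
  i=5: ✓ (rhs at j=5)
  i=6: ✓ (rhs at j=6)
  i=7: ✓ (rhs at j=7)
  i=8: ✓ (rhs at j=8)

0, 1, 2, 3, 4, 5, 6, 7, 8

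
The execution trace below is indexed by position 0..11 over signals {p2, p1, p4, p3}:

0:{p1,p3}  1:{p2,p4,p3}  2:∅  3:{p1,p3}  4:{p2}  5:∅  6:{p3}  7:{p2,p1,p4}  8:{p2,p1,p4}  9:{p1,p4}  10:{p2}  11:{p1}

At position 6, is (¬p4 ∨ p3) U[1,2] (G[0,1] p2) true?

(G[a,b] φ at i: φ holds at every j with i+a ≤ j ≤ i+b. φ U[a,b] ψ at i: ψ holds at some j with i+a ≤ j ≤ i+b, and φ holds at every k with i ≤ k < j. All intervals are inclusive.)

True

Need some j in [7,8] with G[0,1] p2, and (¬p4 ∨ p3) at every k in [6,j-1].
  j=7: G[0,1] p2 holds; (¬p4 ∨ p3) holds at every k in [6,6] → satisfied.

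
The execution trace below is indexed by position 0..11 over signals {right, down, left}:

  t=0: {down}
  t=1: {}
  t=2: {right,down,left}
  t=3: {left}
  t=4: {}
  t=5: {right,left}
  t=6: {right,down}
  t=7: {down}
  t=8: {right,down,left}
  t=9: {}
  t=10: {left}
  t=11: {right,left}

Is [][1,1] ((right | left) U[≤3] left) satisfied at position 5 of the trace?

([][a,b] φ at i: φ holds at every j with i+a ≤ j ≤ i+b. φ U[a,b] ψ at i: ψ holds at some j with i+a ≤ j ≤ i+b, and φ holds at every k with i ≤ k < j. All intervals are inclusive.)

No

Check ((right | left) U[≤3] left) at every j in [6,6]:
  j=6: fails
Fails at j=6 → formula fails.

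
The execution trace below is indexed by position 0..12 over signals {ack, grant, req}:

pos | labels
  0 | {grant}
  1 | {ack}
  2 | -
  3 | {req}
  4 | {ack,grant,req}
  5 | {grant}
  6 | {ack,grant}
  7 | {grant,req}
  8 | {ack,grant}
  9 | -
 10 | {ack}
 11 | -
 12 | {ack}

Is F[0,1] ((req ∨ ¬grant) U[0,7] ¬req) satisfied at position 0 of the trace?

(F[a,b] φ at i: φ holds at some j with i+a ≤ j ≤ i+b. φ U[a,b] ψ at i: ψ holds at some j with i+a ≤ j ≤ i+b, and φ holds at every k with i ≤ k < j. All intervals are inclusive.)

Check ((req ∨ ¬grant) U[0,7] ¬req) at each j in [0,1]:
  j=0: holds
  j=1: holds
Found at j=0 → formula holds.

True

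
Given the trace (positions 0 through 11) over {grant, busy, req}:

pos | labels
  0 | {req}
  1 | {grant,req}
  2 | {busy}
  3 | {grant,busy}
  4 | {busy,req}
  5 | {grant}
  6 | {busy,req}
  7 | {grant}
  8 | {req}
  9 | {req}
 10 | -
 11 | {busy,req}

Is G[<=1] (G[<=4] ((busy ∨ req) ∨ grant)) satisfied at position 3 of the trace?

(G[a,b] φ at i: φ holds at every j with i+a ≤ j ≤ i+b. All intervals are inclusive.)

Check G[<=4] ((busy ∨ req) ∨ grant) at every j in [3,4]:
  j=3: holds on [3,7]
  j=4: holds on [4,8]
All positions satisfy it → formula holds.

Yes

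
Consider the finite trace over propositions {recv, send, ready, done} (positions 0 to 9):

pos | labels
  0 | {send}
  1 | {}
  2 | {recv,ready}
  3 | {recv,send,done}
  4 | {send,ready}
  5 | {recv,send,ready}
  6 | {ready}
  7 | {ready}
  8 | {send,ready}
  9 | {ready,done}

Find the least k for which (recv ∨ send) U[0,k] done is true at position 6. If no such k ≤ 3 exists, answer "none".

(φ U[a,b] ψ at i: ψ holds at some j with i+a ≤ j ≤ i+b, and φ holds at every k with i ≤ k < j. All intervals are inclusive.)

Need earliest j ≥ 6 with done, and (recv ∨ send) at every k in [6,j-1].
  j=6: rhs fails.
  j=7: rhs fails.
  j=8: rhs fails.
  j=9: rhs holds but lhs fails at k=6.
No witness within the range → none.

none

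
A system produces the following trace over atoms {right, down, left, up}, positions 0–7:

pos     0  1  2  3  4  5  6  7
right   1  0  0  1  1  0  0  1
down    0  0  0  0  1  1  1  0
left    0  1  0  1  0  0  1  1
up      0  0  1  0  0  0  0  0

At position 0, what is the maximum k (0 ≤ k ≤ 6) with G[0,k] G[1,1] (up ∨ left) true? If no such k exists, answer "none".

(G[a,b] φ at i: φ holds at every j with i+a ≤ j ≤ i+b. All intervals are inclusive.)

G[1,1] (up ∨ left) must hold from j=0 onward; find where it first fails.
  j=0: holds
  j=1: holds
  j=2: holds
  j=3: fails
Holds on [0,2], so largest k = 2.

2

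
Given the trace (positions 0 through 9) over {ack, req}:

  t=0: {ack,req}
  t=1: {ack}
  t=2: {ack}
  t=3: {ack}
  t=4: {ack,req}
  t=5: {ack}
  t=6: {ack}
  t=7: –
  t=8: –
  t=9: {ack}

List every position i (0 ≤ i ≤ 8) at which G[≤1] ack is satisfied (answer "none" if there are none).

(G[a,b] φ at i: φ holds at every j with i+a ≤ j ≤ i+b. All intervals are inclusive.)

Evaluate at each i in [0,8]:
  i=0: ✓ (all of [0,1])
  i=1: ✓ (all of [1,2])
  i=2: ✓ (all of [2,3])
  i=3: ✓ (all of [3,4])
  i=4: ✓ (all of [4,5])
  i=5: ✓ (all of [5,6])
  i=6: ✗ (fails at j=7)
  i=7: ✗ (fails at j=7)
  i=8: ✗ (fails at j=8)

0, 1, 2, 3, 4, 5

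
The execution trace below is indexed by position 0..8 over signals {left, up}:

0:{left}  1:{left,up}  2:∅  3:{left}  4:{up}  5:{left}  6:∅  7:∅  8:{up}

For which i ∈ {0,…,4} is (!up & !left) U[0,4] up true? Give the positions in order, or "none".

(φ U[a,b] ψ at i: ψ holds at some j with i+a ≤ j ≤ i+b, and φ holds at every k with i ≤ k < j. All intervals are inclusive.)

1, 4

Evaluate at each i in [0,4]:
  i=0: ✗ (lhs fails at k=0 before rhs at j=1)
  i=1: ✓ (rhs at j=1)
  i=2: ✗ (lhs fails at k=3 before rhs at j=4)
  i=3: ✗ (lhs fails at k=3 before rhs at j=4)
  i=4: ✓ (rhs at j=4)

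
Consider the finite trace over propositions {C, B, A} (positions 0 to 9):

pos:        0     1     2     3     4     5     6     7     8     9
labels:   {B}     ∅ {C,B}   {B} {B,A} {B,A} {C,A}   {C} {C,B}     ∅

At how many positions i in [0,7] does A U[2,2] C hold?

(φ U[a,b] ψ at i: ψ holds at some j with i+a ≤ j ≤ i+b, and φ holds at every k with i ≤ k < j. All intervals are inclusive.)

Evaluate at each i in [0,7]:
  i=0: ✗ (lhs fails at k=0 before rhs at j=2)
  i=1: ✗ (no rhs in [3,3])
  i=2: ✗ (no rhs in [4,4])
  i=3: ✗ (no rhs in [5,5])
  i=4: ✓ (rhs at j=6; lhs holds on [4,5])
  i=5: ✓ (rhs at j=7; lhs holds on [5,6])
  i=6: ✗ (lhs fails at k=7 before rhs at j=8)
  i=7: ✗ (no rhs in [9,9])
Positions where it holds: {4, 5} → 2.

2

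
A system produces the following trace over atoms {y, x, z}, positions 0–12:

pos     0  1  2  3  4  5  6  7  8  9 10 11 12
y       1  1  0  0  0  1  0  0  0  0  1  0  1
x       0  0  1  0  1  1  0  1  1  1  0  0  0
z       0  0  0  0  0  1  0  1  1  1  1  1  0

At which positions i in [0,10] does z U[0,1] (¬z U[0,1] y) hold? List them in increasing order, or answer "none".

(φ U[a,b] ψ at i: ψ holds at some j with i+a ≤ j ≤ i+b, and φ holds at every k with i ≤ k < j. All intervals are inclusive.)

Evaluate at each i in [0,10]:
  i=0: ✓ (rhs at j=0)
  i=1: ✓ (rhs at j=1)
  i=2: ✗ (no rhs in [2,3])
  i=3: ✗ (lhs fails at k=3 before rhs at j=4)
  i=4: ✓ (rhs at j=4)
  i=5: ✓ (rhs at j=5)
  i=6: ✗ (no rhs in [6,7])
  i=7: ✗ (no rhs in [7,8])
  i=8: ✗ (no rhs in [8,9])
  i=9: ✓ (rhs at j=10; lhs holds on [9,9])
  i=10: ✓ (rhs at j=10)

0, 1, 4, 5, 9, 10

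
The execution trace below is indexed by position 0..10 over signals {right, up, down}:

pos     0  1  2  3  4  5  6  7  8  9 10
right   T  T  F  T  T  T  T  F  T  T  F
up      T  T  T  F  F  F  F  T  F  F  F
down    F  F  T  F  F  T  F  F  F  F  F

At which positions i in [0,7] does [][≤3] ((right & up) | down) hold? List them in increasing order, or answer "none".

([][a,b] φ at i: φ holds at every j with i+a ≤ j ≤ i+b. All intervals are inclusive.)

Evaluate at each i in [0,7]:
  i=0: ✗ (fails at j=3)
  i=1: ✗ (fails at j=3)
  i=2: ✗ (fails at j=3)
  i=3: ✗ (fails at j=3)
  i=4: ✗ (fails at j=4)
  i=5: ✗ (fails at j=6)
  i=6: ✗ (fails at j=6)
  i=7: ✗ (fails at j=7)

none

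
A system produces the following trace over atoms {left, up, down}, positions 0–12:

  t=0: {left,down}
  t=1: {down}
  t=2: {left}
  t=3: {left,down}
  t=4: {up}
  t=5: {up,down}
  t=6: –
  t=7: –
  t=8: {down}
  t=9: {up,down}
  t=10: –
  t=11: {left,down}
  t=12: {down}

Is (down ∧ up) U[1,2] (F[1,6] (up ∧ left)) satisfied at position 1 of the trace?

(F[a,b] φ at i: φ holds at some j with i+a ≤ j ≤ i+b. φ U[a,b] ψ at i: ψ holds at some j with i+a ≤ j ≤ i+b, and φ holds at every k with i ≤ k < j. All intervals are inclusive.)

False

Need some j in [2,3] with F[1,6] (up ∧ left), and (down ∧ up) at every k in [1,j-1].
  j=2: F[1,6] (up ∧ left) — fails (none in [3,8]).
  j=3: F[1,6] (up ∧ left) — fails (none in [4,9]).
No j in the window works → until fails.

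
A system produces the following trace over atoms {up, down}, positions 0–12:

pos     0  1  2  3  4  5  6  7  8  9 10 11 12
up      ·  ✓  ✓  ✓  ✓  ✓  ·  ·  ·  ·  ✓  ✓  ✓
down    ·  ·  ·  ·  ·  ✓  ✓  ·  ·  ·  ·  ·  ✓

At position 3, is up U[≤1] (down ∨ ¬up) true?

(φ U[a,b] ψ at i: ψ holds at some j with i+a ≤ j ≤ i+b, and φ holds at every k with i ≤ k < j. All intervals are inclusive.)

Does not hold

Need some j in [3,4] with (down ∨ ¬up), and up at every k in [3,j-1].
  j=3: (down ∨ ¬up) false.
  j=4: (down ∨ ¬up) false.
No j in the window works → until fails.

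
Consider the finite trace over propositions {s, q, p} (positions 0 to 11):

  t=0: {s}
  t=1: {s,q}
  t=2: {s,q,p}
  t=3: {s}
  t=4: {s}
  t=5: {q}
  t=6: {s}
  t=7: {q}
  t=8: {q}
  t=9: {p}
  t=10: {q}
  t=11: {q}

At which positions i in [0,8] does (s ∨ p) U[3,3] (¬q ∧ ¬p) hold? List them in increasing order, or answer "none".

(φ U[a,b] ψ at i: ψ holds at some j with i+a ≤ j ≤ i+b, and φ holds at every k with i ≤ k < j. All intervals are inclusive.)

0, 1

Evaluate at each i in [0,8]:
  i=0: ✓ (rhs at j=3; lhs holds on [0,2])
  i=1: ✓ (rhs at j=4; lhs holds on [1,3])
  i=2: ✗ (no rhs in [5,5])
  i=3: ✗ (lhs fails at k=5 before rhs at j=6)
  i=4: ✗ (no rhs in [7,7])
  i=5: ✗ (no rhs in [8,8])
  i=6: ✗ (no rhs in [9,9])
  i=7: ✗ (no rhs in [10,10])
  i=8: ✗ (no rhs in [11,11])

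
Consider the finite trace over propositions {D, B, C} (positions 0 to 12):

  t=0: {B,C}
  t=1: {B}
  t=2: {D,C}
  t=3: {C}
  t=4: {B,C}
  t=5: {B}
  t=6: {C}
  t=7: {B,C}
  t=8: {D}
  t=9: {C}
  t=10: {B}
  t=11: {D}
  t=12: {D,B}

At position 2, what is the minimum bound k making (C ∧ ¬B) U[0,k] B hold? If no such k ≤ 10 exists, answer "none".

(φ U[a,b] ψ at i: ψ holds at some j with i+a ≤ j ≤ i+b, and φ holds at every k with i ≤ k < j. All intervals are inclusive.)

2

Need earliest j ≥ 2 with B, and (C ∧ ¬B) at every k in [2,j-1].
  j=2: rhs fails.
  j=3: rhs fails.
  j=4: rhs holds; lhs holds on [2,3]. k = 2.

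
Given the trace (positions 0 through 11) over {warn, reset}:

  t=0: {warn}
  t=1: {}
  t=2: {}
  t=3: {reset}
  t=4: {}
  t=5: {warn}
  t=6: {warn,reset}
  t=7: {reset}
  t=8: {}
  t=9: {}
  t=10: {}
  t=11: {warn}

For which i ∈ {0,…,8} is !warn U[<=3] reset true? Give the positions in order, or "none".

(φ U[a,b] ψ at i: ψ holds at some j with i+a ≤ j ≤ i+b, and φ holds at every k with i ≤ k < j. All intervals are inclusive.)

1, 2, 3, 6, 7

Evaluate at each i in [0,8]:
  i=0: ✗ (lhs fails at k=0 before rhs at j=3)
  i=1: ✓ (rhs at j=3; lhs holds on [1,2])
  i=2: ✓ (rhs at j=3; lhs holds on [2,2])
  i=3: ✓ (rhs at j=3)
  i=4: ✗ (lhs fails at k=5 before rhs at j=6)
  i=5: ✗ (lhs fails at k=5 before rhs at j=6)
  i=6: ✓ (rhs at j=6)
  i=7: ✓ (rhs at j=7)
  i=8: ✗ (no rhs in [8,11])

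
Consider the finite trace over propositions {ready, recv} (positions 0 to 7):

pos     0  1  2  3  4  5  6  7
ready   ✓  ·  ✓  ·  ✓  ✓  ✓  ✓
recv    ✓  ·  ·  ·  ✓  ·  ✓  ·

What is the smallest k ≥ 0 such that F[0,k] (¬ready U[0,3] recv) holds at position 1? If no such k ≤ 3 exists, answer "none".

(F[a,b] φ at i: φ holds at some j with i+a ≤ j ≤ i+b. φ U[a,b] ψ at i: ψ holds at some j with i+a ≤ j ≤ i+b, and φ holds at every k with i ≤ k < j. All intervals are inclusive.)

Scan j = 1,2,… for (¬ready U[0,3] recv):
  j=1: fails
  j=2: fails
  j=3: holds
First hit at j=3, so smallest k = 3-1 = 2.

2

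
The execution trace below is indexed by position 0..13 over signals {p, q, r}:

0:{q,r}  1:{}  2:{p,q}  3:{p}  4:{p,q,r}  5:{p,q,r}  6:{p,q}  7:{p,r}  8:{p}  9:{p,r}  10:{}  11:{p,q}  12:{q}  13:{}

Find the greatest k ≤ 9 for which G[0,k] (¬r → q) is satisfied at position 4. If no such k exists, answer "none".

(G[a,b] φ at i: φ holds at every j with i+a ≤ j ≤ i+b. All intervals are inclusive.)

(¬r → q) must hold from j=4 onward; find where it first fails.
  j=4: holds
  j=5: holds
  j=6: holds
  j=7: holds
  j=8: fails
Holds on [4,7], so largest k = 3.

3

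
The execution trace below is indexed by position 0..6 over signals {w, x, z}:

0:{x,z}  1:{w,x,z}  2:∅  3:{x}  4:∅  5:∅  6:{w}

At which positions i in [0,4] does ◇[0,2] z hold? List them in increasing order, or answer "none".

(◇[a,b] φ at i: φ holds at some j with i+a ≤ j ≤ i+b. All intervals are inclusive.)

Evaluate at each i in [0,4]:
  i=0: ✓ (witness j=0)
  i=1: ✓ (witness j=1)
  i=2: ✗ (none in [2,4])
  i=3: ✗ (none in [3,5])
  i=4: ✗ (none in [4,6])

0, 1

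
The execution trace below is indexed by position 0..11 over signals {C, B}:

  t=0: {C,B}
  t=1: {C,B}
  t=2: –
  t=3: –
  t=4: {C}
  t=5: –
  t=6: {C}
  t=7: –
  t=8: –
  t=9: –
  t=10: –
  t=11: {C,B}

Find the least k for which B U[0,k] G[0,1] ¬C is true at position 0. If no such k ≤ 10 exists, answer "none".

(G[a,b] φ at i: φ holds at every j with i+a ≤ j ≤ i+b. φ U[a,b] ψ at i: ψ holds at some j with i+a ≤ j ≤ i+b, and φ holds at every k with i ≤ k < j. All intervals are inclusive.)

Need earliest j ≥ 0 with G[0,1] ¬C, and B at every k in [0,j-1].
  j=0: rhs fails.
  j=1: rhs fails.
  j=2: rhs holds; lhs holds on [0,1]. k = 2.

2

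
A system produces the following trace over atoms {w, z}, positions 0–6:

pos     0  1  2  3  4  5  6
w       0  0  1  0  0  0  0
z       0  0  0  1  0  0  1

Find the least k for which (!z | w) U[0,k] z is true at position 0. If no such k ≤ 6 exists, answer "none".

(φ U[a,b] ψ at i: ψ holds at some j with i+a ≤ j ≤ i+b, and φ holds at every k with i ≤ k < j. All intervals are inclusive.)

3

Need earliest j ≥ 0 with z, and (!z | w) at every k in [0,j-1].
  j=0: rhs fails.
  j=1: rhs fails.
  j=2: rhs fails.
  j=3: rhs holds; lhs holds on [0,2]. k = 3.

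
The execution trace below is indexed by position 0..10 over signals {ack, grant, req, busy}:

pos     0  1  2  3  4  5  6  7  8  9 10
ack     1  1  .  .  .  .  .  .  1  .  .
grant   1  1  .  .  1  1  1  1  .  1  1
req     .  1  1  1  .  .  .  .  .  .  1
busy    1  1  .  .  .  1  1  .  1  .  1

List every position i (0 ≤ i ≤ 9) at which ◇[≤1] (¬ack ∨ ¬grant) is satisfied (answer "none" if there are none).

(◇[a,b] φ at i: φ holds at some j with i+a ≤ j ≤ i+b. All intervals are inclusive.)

Evaluate at each i in [0,9]:
  i=0: ✗ (none in [0,1])
  i=1: ✓ (witness j=2)
  i=2: ✓ (witness j=2)
  i=3: ✓ (witness j=3)
  i=4: ✓ (witness j=4)
  i=5: ✓ (witness j=5)
  i=6: ✓ (witness j=6)
  i=7: ✓ (witness j=7)
  i=8: ✓ (witness j=8)
  i=9: ✓ (witness j=9)

1, 2, 3, 4, 5, 6, 7, 8, 9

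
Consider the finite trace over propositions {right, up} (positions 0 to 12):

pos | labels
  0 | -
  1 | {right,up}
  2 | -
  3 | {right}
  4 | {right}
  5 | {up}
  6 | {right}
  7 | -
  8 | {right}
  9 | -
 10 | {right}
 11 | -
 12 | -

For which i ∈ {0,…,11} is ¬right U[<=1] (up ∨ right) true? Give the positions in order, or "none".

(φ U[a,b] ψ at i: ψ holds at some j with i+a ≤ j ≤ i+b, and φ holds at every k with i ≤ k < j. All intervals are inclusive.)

Evaluate at each i in [0,11]:
  i=0: ✓ (rhs at j=1; lhs holds on [0,0])
  i=1: ✓ (rhs at j=1)
  i=2: ✓ (rhs at j=3; lhs holds on [2,2])
  i=3: ✓ (rhs at j=3)
  i=4: ✓ (rhs at j=4)
  i=5: ✓ (rhs at j=5)
  i=6: ✓ (rhs at j=6)
  i=7: ✓ (rhs at j=8; lhs holds on [7,7])
  i=8: ✓ (rhs at j=8)
  i=9: ✓ (rhs at j=10; lhs holds on [9,9])
  i=10: ✓ (rhs at j=10)
  i=11: ✗ (no rhs in [11,12])

0, 1, 2, 3, 4, 5, 6, 7, 8, 9, 10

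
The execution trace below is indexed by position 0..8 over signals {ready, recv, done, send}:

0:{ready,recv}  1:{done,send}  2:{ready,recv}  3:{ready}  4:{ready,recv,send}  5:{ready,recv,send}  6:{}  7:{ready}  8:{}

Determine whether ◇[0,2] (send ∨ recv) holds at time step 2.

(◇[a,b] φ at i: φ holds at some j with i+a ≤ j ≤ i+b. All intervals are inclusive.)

Check (send ∨ recv) at each j in [2,4]:
  j=2: true
  j=3: false
  j=4: true
Found at j=2 → formula holds.

True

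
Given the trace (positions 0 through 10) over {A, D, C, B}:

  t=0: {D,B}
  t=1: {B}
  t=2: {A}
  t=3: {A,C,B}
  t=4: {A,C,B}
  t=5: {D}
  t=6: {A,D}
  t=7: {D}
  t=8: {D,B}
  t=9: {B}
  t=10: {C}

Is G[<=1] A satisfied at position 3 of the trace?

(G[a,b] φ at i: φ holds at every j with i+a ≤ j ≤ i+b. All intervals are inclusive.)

Yes

Check A at every j in [3,4]:
  j=3: true
  j=4: true
All positions satisfy it → formula holds.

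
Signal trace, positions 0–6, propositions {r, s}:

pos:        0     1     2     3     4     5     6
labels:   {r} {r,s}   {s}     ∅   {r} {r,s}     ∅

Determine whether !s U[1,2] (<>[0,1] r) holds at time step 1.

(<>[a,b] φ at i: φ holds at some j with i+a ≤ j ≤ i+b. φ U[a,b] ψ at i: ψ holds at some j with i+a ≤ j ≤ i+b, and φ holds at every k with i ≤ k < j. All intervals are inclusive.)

Does not hold

Need some j in [2,3] with <>[0,1] r, and !s at every k in [1,j-1].
  j=2: <>[0,1] r — fails (none in [2,3]).
  j=3: <>[0,1] r holds, but !s fails at k=1 → not this j.
No j in the window works → until fails.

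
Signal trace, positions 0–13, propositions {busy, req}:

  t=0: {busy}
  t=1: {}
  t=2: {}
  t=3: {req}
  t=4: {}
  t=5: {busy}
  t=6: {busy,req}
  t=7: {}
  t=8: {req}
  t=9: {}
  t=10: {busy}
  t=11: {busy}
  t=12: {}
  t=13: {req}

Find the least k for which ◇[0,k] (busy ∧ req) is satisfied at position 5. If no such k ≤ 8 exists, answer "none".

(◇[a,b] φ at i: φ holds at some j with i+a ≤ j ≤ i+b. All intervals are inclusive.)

1

Scan j = 5,6,… for (busy ∧ req):
  j=5: fails
  j=6: holds
First hit at j=6, so smallest k = 6-5 = 1.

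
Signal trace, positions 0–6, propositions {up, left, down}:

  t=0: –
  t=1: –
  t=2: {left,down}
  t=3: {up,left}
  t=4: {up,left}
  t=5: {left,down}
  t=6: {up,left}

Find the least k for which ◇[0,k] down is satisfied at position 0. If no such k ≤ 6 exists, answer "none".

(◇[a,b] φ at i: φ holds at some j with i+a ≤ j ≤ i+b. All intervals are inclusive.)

Scan j = 0,1,… for down:
  j=0: fails
  j=1: fails
  j=2: holds
First hit at j=2, so smallest k = 2-0 = 2.

2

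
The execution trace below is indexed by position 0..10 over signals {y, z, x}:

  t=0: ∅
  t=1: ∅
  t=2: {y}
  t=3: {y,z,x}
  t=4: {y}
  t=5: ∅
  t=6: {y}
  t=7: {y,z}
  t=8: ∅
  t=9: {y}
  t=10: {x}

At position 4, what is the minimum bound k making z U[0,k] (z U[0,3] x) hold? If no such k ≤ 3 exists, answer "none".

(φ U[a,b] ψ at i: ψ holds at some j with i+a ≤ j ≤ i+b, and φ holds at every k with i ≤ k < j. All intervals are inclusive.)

Need earliest j ≥ 4 with (z U[0,3] x), and z at every k in [4,j-1].
  j=4: rhs fails.
  j=5: rhs fails.
  j=6: rhs fails.
  j=7: rhs fails.
No witness within the range → none.

none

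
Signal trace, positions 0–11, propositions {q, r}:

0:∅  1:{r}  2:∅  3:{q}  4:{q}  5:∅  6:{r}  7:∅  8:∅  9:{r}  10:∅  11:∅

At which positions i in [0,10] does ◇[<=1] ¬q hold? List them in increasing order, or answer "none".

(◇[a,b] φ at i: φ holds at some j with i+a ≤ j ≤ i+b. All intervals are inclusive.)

Evaluate at each i in [0,10]:
  i=0: ✓ (witness j=0)
  i=1: ✓ (witness j=1)
  i=2: ✓ (witness j=2)
  i=3: ✗ (none in [3,4])
  i=4: ✓ (witness j=5)
  i=5: ✓ (witness j=5)
  i=6: ✓ (witness j=6)
  i=7: ✓ (witness j=7)
  i=8: ✓ (witness j=8)
  i=9: ✓ (witness j=9)
  i=10: ✓ (witness j=10)

0, 1, 2, 4, 5, 6, 7, 8, 9, 10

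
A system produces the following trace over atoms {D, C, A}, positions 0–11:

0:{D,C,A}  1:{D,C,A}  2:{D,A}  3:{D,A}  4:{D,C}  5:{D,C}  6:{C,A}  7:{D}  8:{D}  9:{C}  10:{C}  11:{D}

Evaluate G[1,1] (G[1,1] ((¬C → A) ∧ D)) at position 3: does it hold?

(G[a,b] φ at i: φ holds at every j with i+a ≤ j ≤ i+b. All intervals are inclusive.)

Check G[1,1] ((¬C → A) ∧ D) at every j in [4,4]:
  j=4: holds on [5,5]
All positions satisfy it → formula holds.

Holds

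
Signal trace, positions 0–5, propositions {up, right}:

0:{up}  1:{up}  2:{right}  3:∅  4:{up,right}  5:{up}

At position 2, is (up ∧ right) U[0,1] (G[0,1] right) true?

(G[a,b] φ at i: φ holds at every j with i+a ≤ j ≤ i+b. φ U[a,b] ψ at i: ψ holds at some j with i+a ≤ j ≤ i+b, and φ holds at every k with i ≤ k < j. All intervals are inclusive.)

No

Need some j in [2,3] with G[0,1] right, and (up ∧ right) at every k in [2,j-1].
  j=2: G[0,1] right — fails at 3.
  j=3: G[0,1] right — fails at 3.
No j in the window works → until fails.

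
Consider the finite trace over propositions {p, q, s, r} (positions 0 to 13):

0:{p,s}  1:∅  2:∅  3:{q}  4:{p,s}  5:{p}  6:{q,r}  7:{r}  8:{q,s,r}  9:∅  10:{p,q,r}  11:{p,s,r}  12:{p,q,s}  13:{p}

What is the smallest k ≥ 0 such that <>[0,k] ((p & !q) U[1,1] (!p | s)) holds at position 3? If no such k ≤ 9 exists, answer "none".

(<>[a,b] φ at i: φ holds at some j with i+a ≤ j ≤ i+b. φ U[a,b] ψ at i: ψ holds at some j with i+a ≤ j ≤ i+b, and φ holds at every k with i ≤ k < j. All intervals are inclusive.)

Scan j = 3,4,… for ((p & !q) U[1,1] (!p | s)):
  j=3: fails
  j=4: fails
  j=5: holds
First hit at j=5, so smallest k = 5-3 = 2.

2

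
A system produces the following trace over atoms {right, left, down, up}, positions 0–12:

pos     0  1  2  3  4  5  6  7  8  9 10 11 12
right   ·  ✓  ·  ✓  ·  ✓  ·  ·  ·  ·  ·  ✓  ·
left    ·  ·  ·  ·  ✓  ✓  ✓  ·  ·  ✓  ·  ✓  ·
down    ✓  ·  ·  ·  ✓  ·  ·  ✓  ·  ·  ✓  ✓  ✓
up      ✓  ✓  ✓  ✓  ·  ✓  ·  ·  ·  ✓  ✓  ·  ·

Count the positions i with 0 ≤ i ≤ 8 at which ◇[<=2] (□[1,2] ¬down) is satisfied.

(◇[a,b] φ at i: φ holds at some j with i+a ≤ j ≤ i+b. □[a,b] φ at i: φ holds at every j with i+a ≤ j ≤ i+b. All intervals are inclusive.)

Evaluate at each i in [0,8]:
  i=0: ✓ (witness j=0)
  i=1: ✓ (witness j=1)
  i=2: ✓ (witness j=4)
  i=3: ✓ (witness j=4)
  i=4: ✓ (witness j=4)
  i=5: ✓ (witness j=7)
  i=6: ✓ (witness j=7)
  i=7: ✓ (witness j=7)
  i=8: ✗ (none in [8,10])
Positions where it holds: {0, 1, 2, 3, 4, 5, 6, 7} → 8.

8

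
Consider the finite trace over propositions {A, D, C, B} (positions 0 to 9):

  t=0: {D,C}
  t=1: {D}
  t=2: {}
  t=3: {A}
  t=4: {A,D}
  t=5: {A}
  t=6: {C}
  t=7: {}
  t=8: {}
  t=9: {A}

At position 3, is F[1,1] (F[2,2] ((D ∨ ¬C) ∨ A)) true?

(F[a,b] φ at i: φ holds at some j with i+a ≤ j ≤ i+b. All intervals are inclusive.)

Check F[2,2] ((D ∨ ¬C) ∨ A) at each j in [4,4]:
  j=4: fails (none in [6,6])
No position in the window satisfies it → formula fails.

False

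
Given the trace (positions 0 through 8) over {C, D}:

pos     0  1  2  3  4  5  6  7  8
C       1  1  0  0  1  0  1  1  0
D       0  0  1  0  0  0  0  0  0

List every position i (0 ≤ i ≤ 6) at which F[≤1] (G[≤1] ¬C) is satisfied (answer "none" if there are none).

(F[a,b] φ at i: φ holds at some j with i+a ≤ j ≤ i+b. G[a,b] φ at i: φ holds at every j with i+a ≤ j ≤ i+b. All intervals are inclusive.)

1, 2

Evaluate at each i in [0,6]:
  i=0: ✗ (none in [0,1])
  i=1: ✓ (witness j=2)
  i=2: ✓ (witness j=2)
  i=3: ✗ (none in [3,4])
  i=4: ✗ (none in [4,5])
  i=5: ✗ (none in [5,6])
  i=6: ✗ (none in [6,7])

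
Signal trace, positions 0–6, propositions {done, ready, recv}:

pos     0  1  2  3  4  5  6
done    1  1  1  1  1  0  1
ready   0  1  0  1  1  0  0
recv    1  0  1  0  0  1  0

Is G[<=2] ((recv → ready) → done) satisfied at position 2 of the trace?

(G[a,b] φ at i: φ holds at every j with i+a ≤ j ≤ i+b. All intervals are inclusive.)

Holds

Check ((recv → ready) → done) at every j in [2,4]:
  j=2: antecedent false → ✓
  j=3: antecedent true; consequent true → ✓
  j=4: antecedent true; consequent true → ✓
All positions satisfy it → formula holds.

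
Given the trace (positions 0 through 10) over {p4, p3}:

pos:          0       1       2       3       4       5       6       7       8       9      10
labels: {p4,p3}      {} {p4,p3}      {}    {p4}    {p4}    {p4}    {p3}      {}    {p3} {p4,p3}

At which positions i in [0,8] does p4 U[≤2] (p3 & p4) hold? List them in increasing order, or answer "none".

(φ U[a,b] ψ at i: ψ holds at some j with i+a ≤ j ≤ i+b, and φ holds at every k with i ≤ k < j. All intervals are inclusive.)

0, 2

Evaluate at each i in [0,8]:
  i=0: ✓ (rhs at j=0)
  i=1: ✗ (lhs fails at k=1 before rhs at j=2)
  i=2: ✓ (rhs at j=2)
  i=3: ✗ (no rhs in [3,5])
  i=4: ✗ (no rhs in [4,6])
  i=5: ✗ (no rhs in [5,7])
  i=6: ✗ (no rhs in [6,8])
  i=7: ✗ (no rhs in [7,9])
  i=8: ✗ (lhs fails at k=8 before rhs at j=10)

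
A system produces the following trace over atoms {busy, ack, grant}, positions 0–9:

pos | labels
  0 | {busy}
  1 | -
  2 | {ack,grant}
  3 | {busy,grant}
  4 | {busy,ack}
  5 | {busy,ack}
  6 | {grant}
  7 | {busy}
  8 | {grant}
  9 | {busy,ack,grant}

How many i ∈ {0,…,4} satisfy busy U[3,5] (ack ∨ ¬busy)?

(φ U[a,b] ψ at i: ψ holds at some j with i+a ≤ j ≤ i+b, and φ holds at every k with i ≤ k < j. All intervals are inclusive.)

Evaluate at each i in [0,4]:
  i=0: ✗ (lhs fails at k=1 before rhs at j=4)
  i=1: ✗ (lhs fails at k=1 before rhs at j=4)
  i=2: ✗ (lhs fails at k=2 before rhs at j=5)
  i=3: ✓ (rhs at j=6; lhs holds on [3,5])
  i=4: ✗ (lhs fails at k=6 before rhs at j=8)
Positions where it holds: {3} → 1.

1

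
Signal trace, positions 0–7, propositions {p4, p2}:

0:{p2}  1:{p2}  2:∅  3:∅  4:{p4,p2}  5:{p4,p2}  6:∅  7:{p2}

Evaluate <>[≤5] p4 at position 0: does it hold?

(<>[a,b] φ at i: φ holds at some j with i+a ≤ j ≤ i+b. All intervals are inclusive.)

Check p4 at each j in [0,5]:
  j=0: false
  j=1: false
  j=2: false
  j=3: false
  j=4: true
  j=5: true
Found at j=4 → formula holds.

True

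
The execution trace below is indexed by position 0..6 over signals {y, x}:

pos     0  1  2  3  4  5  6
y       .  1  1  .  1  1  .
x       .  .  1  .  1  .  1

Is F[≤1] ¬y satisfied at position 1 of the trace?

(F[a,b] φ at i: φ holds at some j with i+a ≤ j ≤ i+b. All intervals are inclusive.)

Check ¬y at each j in [1,2]:
  j=1: false
  j=2: false
No position in the window satisfies it → formula fails.

Does not hold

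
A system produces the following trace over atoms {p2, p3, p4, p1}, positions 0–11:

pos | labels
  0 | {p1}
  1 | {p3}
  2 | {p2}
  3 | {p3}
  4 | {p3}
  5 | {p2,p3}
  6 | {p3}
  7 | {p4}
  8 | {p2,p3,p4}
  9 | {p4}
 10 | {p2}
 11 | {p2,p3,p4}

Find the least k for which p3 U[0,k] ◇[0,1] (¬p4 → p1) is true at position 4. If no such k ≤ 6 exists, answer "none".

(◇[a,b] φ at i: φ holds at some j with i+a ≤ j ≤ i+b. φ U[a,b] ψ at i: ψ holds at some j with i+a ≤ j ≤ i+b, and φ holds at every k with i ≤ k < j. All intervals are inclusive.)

Need earliest j ≥ 4 with ◇[0,1] (¬p4 → p1), and p3 at every k in [4,j-1].
  j=4: rhs fails.
  j=5: rhs fails.
  j=6: rhs holds; lhs holds on [4,5]. k = 2.

2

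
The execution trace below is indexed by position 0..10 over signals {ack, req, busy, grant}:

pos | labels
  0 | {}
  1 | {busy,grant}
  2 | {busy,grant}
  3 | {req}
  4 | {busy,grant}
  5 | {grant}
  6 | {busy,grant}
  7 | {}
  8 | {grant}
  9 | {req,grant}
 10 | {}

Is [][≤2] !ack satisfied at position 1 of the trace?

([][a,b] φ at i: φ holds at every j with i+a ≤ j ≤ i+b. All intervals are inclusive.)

Holds

Check !ack at every j in [1,3]:
  j=1: true
  j=2: true
  j=3: true
All positions satisfy it → formula holds.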